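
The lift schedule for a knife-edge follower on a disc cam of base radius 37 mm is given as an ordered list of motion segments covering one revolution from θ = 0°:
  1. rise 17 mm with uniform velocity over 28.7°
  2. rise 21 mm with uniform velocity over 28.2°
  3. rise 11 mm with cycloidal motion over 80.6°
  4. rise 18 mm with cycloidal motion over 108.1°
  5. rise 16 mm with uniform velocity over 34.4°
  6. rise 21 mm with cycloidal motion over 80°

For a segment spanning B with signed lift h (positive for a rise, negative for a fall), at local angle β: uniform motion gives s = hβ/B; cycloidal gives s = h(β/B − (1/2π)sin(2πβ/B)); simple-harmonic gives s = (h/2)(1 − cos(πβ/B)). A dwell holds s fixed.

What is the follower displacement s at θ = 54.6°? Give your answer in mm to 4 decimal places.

seg 1 [0°–28.7°] uniform, h=17: full span → s += 17 → s = 17.0000
seg 2 [28.7°–56.9°] uniform, h=21: θ=54.6° here. β=25.9, B=28.2. 21·25.9/28.2 = 19.2872 → s = 36.2872

36.2872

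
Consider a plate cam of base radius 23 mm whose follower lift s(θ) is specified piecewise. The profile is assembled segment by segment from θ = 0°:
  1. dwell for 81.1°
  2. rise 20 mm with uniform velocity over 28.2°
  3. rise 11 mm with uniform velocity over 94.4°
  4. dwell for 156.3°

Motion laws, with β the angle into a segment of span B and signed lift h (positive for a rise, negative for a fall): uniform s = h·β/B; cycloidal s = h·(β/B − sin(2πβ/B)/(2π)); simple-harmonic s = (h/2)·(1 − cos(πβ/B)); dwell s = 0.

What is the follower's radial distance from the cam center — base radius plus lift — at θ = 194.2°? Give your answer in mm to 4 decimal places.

seg 1 [0°–81.1°] dwell: s stays 0.0000
seg 2 [81.1°–109.3°] uniform, h=20: full span → s += 20 → s = 20.0000
seg 3 [109.3°–203.7°] uniform, h=11: θ=194.2° here. β=84.9, B=94.4. 11·84.9/94.4 = 9.8930 → s = 29.8930
radial distance = base radius + s = 23 + 29.8930 = 52.8930

52.8930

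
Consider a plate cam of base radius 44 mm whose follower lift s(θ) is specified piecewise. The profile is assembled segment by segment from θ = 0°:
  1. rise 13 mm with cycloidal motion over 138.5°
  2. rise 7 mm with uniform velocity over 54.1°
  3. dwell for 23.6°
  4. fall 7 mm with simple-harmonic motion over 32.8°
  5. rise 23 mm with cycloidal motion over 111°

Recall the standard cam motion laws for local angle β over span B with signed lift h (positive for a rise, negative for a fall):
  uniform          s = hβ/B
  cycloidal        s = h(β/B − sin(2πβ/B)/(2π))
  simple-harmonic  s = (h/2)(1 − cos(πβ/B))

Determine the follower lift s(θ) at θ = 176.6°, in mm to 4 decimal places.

seg 1 [0°–138.5°] cycloidal, h=13: full span → s += 13 → s = 13.0000
seg 2 [138.5°–192.6°] uniform, h=7: θ=176.6° here. β=38.1, B=54.1. 7·38.1/54.1 = 4.9298 → s = 17.9298

17.9298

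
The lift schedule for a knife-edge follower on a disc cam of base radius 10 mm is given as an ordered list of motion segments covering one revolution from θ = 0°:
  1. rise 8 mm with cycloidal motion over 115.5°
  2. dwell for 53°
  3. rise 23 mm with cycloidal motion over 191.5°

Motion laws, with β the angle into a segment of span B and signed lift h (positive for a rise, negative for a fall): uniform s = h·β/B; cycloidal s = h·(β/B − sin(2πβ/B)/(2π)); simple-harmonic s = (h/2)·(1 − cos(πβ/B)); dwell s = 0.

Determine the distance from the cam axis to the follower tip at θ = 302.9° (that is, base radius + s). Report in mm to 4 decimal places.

seg 1 [0°–115.5°] cycloidal, h=8: full span → s += 8 → s = 8.0000
seg 2 [115.5°–168.5°] dwell: s stays 8.0000
seg 3 [168.5°–360°] cycloidal, h=23: θ=302.9° here. β=134.4, B=191.5. 23·(0.7018 − sin(2π·0.7018)/(2π)) = 19.6362 → s = 27.6362
radial distance = base radius + s = 10 + 27.6362 = 37.6362

37.6362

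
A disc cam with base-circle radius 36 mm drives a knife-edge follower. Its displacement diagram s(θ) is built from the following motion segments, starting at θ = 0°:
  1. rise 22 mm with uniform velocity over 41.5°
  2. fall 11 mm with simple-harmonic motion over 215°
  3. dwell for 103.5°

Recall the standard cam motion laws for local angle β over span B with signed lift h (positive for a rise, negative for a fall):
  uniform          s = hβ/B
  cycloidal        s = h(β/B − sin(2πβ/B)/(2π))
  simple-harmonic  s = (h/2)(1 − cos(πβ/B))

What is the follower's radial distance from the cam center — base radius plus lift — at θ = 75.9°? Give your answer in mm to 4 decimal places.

seg 1 [0°–41.5°] uniform, h=22: full span → s += 22 → s = 22.0000
seg 2 [41.5°–256.5°] simple-harmonic, h=-11: θ=75.9° here. β=34.4, B=215. -11/2·(1 − cos(π·0.1600)) = -0.6803 → s = 21.3197
radial distance = base radius + s = 36 + 21.3197 = 57.3197

57.3197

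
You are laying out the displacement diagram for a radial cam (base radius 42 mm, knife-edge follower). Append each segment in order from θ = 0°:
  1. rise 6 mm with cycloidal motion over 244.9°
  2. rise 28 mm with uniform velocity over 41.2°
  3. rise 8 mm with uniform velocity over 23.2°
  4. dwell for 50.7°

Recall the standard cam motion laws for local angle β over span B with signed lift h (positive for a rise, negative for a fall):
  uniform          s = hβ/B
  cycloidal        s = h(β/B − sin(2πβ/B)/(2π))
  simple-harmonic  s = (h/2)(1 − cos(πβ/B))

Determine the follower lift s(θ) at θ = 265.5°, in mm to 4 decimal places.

seg 1 [0°–244.9°] cycloidal, h=6: full span → s += 6 → s = 6.0000
seg 2 [244.9°–286.1°] uniform, h=28: θ=265.5° here. β=20.6, B=41.2. 28·20.6/41.2 = 14.0000 → s = 20.0000

20.0000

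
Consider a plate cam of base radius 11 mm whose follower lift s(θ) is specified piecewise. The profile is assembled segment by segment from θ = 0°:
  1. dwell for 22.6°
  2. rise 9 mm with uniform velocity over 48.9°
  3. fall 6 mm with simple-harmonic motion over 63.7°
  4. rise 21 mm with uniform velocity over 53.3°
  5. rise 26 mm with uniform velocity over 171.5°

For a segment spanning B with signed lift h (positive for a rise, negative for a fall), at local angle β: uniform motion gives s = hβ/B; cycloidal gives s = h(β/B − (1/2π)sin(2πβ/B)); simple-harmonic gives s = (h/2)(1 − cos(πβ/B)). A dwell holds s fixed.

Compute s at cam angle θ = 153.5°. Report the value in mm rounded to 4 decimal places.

seg 1 [0°–22.6°] dwell: s stays 0.0000
seg 2 [22.6°–71.5°] uniform, h=9: full span → s += 9 → s = 9.0000
seg 3 [71.5°–135.2°] simple-harmonic, h=-6: full span → s += -6 → s = 3.0000
seg 4 [135.2°–188.5°] uniform, h=21: θ=153.5° here. β=18.3, B=53.3. 21·18.3/53.3 = 7.2101 → s = 10.2101

10.2101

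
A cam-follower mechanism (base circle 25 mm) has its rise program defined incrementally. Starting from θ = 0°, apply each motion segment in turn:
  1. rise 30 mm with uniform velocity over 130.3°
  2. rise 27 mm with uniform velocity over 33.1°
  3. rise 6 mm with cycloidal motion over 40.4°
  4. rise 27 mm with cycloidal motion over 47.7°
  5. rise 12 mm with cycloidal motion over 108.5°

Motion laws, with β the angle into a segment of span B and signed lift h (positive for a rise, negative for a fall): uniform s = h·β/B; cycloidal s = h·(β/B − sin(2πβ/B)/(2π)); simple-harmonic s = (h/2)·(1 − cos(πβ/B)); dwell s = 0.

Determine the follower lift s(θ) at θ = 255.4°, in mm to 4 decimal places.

seg 1 [0°–130.3°] uniform, h=30: full span → s += 30 → s = 30.0000
seg 2 [130.3°–163.4°] uniform, h=27: full span → s += 27 → s = 57.0000
seg 3 [163.4°–203.8°] cycloidal, h=6: full span → s += 6 → s = 63.0000
seg 4 [203.8°–251.5°] cycloidal, h=27: full span → s += 27 → s = 90.0000
seg 5 [251.5°–360°] cycloidal, h=12: θ=255.4° here. β=3.9, B=108.5. 12·(0.0359 − sin(2π·0.0359)/(2π)) = 0.0037 → s = 90.0037

90.0037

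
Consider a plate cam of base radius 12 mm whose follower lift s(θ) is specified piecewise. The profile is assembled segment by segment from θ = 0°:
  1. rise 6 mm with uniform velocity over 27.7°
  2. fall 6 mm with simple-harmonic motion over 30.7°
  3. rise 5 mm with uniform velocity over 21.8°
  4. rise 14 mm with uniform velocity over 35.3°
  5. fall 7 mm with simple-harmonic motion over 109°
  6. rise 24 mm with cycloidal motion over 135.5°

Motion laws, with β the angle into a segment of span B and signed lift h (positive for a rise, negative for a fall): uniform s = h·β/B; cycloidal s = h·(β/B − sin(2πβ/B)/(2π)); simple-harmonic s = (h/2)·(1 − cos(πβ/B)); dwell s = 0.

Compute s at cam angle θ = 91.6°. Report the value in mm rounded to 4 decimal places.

seg 1 [0°–27.7°] uniform, h=6: full span → s += 6 → s = 6.0000
seg 2 [27.7°–58.4°] simple-harmonic, h=-6: full span → s += -6 → s = 0.0000
seg 3 [58.4°–80.2°] uniform, h=5: full span → s += 5 → s = 5.0000
seg 4 [80.2°–115.5°] uniform, h=14: θ=91.6° here. β=11.4, B=35.3. 14·11.4/35.3 = 4.5212 → s = 9.5212

9.5212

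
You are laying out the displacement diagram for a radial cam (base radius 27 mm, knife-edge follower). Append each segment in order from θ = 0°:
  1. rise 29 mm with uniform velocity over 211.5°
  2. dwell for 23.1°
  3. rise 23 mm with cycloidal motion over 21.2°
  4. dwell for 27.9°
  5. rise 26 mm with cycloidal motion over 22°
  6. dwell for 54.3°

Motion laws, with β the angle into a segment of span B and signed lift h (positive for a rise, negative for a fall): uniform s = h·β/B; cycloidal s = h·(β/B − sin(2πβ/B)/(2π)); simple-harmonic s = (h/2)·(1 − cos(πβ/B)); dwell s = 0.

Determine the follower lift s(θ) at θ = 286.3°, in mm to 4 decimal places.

seg 1 [0°–211.5°] uniform, h=29: full span → s += 29 → s = 29.0000
seg 2 [211.5°–234.6°] dwell: s stays 29.0000
seg 3 [234.6°–255.8°] cycloidal, h=23: full span → s += 23 → s = 52.0000
seg 4 [255.8°–283.7°] dwell: s stays 52.0000
seg 5 [283.7°–305.7°] cycloidal, h=26: θ=286.3° here. β=2.6, B=22. 26·(0.1182 − sin(2π·0.1182)/(2π)) = 0.2747 → s = 52.2747

52.2747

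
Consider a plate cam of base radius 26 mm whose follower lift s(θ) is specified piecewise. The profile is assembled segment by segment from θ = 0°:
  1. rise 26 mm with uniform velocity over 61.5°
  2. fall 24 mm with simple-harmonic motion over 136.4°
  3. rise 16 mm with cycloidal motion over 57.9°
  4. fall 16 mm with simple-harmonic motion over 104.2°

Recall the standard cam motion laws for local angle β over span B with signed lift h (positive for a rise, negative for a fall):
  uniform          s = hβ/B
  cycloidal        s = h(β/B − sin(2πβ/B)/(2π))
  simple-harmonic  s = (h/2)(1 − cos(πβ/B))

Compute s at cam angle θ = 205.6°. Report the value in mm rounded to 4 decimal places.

seg 1 [0°–61.5°] uniform, h=26: full span → s += 26 → s = 26.0000
seg 2 [61.5°–197.9°] simple-harmonic, h=-24: full span → s += -24 → s = 2.0000
seg 3 [197.9°–255.8°] cycloidal, h=16: θ=205.6° here. β=7.7, B=57.9. 16·(0.1330 − sin(2π·0.1330)/(2π)) = 0.2391 → s = 2.2391

2.2391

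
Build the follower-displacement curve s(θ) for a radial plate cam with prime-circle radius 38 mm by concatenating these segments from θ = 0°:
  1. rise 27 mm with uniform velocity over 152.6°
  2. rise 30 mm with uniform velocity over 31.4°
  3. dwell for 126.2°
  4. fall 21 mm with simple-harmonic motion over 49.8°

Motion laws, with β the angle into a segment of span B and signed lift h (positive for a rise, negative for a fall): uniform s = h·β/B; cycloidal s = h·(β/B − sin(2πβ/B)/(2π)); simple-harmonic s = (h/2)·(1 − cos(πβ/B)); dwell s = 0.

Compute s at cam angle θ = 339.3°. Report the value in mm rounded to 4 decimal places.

seg 1 [0°–152.6°] uniform, h=27: full span → s += 27 → s = 27.0000
seg 2 [152.6°–184°] uniform, h=30: full span → s += 30 → s = 57.0000
seg 3 [184°–310.2°] dwell: s stays 57.0000
seg 4 [310.2°–360°] simple-harmonic, h=-21: θ=339.3° here. β=29.1, B=49.8. -21/2·(1 − cos(π·0.5843)) = -13.2496 → s = 43.7504

43.7504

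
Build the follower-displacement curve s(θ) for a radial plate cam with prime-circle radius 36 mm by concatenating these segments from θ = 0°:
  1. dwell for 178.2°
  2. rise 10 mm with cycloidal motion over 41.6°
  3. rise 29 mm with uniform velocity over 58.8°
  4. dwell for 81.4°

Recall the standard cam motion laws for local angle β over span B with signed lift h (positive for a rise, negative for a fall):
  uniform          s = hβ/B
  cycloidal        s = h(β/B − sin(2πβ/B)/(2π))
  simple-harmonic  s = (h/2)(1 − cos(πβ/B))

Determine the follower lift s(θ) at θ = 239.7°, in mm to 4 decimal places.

seg 1 [0°–178.2°] dwell: s stays 0.0000
seg 2 [178.2°–219.8°] cycloidal, h=10: full span → s += 10 → s = 10.0000
seg 3 [219.8°–278.6°] uniform, h=29: θ=239.7° here. β=19.9, B=58.8. 29·19.9/58.8 = 9.8146 → s = 19.8146

19.8146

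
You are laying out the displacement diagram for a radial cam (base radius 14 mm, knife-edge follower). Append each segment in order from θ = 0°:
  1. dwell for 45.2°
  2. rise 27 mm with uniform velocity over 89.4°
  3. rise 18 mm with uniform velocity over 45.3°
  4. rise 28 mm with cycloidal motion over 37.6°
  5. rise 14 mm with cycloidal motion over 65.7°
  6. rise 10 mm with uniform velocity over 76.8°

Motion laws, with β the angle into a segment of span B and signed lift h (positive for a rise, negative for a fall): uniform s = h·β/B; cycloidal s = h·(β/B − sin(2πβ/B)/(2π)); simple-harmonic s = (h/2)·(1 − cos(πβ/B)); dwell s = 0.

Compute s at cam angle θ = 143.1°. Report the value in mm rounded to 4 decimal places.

seg 1 [0°–45.2°] dwell: s stays 0.0000
seg 2 [45.2°–134.6°] uniform, h=27: full span → s += 27 → s = 27.0000
seg 3 [134.6°–179.9°] uniform, h=18: θ=143.1° here. β=8.5, B=45.3. 18·8.5/45.3 = 3.3775 → s = 30.3775

30.3775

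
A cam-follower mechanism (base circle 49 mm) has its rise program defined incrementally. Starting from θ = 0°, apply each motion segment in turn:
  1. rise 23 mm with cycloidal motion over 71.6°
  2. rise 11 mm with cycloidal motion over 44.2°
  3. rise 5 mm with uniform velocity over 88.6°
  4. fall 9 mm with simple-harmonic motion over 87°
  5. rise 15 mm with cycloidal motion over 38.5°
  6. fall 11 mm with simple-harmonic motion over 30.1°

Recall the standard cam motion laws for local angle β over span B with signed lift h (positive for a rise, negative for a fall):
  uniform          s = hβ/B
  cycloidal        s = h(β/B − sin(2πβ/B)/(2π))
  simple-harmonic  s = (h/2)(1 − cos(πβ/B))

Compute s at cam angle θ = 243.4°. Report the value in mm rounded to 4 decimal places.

seg 1 [0°–71.6°] cycloidal, h=23: full span → s += 23 → s = 23.0000
seg 2 [71.6°–115.8°] cycloidal, h=11: full span → s += 11 → s = 34.0000
seg 3 [115.8°–204.4°] uniform, h=5: full span → s += 5 → s = 39.0000
seg 4 [204.4°–291.4°] simple-harmonic, h=-9: θ=243.4° here. β=39, B=87. -9/2·(1 − cos(π·0.4483)) = -3.7720 → s = 35.2280

35.2280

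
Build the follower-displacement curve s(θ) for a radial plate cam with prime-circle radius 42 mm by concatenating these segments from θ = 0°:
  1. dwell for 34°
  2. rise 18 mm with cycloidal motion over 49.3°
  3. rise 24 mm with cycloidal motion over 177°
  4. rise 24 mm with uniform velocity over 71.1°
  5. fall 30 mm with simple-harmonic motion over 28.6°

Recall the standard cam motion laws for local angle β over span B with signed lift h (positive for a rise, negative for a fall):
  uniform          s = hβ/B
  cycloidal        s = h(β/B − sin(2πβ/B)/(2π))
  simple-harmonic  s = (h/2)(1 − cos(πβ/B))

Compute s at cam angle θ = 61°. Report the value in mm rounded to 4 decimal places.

seg 1 [0°–34°] dwell: s stays 0.0000
seg 2 [34°–83.3°] cycloidal, h=18: θ=61° here. β=27, B=49.3. 18·(0.5477 − sin(2π·0.5477)/(2π)) = 10.7033 → s = 10.7033

10.7033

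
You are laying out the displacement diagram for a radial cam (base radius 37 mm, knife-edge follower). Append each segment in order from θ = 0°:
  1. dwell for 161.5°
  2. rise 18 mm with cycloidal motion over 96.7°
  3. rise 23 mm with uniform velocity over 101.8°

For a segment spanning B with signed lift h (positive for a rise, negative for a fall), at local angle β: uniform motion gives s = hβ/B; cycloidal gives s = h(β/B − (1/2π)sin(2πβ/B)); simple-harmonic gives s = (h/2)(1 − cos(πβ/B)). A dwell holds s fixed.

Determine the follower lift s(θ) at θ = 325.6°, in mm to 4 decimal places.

seg 1 [0°–161.5°] dwell: s stays 0.0000
seg 2 [161.5°–258.2°] cycloidal, h=18: full span → s += 18 → s = 18.0000
seg 3 [258.2°–360°] uniform, h=23: θ=325.6° here. β=67.4, B=101.8. 23·67.4/101.8 = 15.2279 → s = 33.2279

33.2279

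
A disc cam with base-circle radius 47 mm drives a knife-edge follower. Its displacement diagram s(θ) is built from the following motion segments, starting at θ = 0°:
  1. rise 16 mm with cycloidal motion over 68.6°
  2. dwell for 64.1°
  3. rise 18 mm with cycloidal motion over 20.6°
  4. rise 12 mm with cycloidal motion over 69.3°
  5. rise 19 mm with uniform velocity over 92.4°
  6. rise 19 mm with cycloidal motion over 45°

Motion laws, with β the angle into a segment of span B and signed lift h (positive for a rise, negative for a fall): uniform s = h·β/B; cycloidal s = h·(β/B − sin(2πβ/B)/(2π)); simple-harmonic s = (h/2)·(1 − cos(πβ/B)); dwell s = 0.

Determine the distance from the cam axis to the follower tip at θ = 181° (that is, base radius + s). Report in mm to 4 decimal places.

seg 1 [0°–68.6°] cycloidal, h=16: full span → s += 16 → s = 16.0000
seg 2 [68.6°–132.7°] dwell: s stays 16.0000
seg 3 [132.7°–153.3°] cycloidal, h=18: full span → s += 18 → s = 34.0000
seg 4 [153.3°–222.6°] cycloidal, h=12: θ=181° here. β=27.7, B=69.3. 12·(0.3997 − sin(2π·0.3997)/(2π)) = 3.6711 → s = 37.6711
radial distance = base radius + s = 47 + 37.6711 = 84.6711

84.6711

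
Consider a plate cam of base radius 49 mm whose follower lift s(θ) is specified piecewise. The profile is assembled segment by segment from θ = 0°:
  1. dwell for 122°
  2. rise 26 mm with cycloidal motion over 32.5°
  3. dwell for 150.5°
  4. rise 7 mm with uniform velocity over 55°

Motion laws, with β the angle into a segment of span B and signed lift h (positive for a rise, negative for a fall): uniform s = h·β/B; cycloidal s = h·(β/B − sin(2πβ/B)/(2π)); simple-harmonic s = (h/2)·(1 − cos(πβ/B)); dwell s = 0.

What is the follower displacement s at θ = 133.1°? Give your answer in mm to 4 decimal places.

seg 1 [0°–122°] dwell: s stays 0.0000
seg 2 [122°–154.5°] cycloidal, h=26: θ=133.1° here. β=11.1, B=32.5. 26·(0.3415 − sin(2π·0.3415)/(2π)) = 5.4077 → s = 5.4077

5.4077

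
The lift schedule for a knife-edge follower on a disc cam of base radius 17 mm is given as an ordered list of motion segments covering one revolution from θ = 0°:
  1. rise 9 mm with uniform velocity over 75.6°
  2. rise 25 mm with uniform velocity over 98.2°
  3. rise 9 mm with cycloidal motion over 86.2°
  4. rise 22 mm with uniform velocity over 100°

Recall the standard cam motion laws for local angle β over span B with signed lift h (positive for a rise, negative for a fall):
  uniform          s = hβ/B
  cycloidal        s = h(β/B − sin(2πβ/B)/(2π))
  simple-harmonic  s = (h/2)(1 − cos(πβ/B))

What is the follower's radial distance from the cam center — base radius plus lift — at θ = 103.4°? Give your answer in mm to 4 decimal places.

seg 1 [0°–75.6°] uniform, h=9: full span → s += 9 → s = 9.0000
seg 2 [75.6°–173.8°] uniform, h=25: θ=103.4° here. β=27.8, B=98.2. 25·27.8/98.2 = 7.0774 → s = 16.0774
radial distance = base radius + s = 17 + 16.0774 = 33.0774

33.0774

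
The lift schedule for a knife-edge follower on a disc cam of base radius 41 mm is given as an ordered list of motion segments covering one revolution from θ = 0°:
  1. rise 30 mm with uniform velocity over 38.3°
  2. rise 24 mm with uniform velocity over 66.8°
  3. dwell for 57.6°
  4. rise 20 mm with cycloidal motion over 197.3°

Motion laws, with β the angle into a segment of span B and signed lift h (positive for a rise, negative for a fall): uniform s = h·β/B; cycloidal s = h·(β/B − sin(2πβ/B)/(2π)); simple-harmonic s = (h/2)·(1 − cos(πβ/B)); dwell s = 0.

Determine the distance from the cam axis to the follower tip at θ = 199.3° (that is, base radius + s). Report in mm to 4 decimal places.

seg 1 [0°–38.3°] uniform, h=30: full span → s += 30 → s = 30.0000
seg 2 [38.3°–105.1°] uniform, h=24: full span → s += 24 → s = 54.0000
seg 3 [105.1°–162.7°] dwell: s stays 54.0000
seg 4 [162.7°–360°] cycloidal, h=20: θ=199.3° here. β=36.6, B=197.3. 20·(0.1855 − sin(2π·0.1855)/(2π)) = 0.7848 → s = 54.7848
radial distance = base radius + s = 41 + 54.7848 = 95.7848

95.7848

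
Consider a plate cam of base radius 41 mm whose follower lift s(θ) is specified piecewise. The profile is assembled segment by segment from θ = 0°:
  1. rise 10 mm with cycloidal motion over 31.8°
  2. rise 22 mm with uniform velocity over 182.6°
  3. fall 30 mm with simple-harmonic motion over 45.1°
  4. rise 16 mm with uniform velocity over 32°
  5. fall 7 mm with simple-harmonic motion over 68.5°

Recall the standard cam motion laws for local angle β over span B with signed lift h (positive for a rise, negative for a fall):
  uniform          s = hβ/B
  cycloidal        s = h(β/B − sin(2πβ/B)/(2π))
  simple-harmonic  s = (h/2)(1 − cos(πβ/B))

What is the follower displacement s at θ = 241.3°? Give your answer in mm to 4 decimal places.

seg 1 [0°–31.8°] cycloidal, h=10: full span → s += 10 → s = 10.0000
seg 2 [31.8°–214.4°] uniform, h=22: full span → s += 22 → s = 32.0000
seg 3 [214.4°–259.5°] simple-harmonic, h=-30: θ=241.3° here. β=26.9, B=45.1. -30/2·(1 − cos(π·0.5965)) = -19.4760 → s = 12.5240

12.5240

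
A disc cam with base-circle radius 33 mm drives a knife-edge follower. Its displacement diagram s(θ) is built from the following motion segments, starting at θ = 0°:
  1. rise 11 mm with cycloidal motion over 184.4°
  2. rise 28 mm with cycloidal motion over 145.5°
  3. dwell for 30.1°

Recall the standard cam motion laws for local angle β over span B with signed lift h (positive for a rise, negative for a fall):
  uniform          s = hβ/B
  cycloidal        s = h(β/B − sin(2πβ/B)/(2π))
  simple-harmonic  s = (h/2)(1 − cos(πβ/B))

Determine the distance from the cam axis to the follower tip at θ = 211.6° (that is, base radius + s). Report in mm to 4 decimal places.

seg 1 [0°–184.4°] cycloidal, h=11: full span → s += 11 → s = 11.0000
seg 2 [184.4°–329.9°] cycloidal, h=28: θ=211.6° here. β=27.2, B=145.5. 28·(0.1869 − sin(2π·0.1869)/(2π)) = 1.1233 → s = 12.1233
radial distance = base radius + s = 33 + 12.1233 = 45.1233

45.1233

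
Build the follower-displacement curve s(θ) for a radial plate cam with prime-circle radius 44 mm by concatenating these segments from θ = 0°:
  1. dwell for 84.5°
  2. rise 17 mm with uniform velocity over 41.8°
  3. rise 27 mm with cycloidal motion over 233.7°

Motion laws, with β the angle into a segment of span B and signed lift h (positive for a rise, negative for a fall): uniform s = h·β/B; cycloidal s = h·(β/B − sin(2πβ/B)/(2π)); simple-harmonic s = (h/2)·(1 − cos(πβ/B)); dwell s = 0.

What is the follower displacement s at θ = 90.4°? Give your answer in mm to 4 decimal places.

seg 1 [0°–84.5°] dwell: s stays 0.0000
seg 2 [84.5°–126.3°] uniform, h=17: θ=90.4° here. β=5.9, B=41.8. 17·5.9/41.8 = 2.3995 → s = 2.3995

2.3995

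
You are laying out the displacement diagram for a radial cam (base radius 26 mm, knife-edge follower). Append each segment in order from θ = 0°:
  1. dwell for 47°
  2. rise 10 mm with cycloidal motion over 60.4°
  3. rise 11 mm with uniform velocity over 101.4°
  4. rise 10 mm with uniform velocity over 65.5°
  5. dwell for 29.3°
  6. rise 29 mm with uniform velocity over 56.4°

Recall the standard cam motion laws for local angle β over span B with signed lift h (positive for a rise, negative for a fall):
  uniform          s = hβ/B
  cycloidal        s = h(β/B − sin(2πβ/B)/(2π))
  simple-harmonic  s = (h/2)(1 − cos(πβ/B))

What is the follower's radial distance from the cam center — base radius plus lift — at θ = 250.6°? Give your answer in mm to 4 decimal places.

seg 1 [0°–47°] dwell: s stays 0.0000
seg 2 [47°–107.4°] cycloidal, h=10: full span → s += 10 → s = 10.0000
seg 3 [107.4°–208.8°] uniform, h=11: full span → s += 11 → s = 21.0000
seg 4 [208.8°–274.3°] uniform, h=10: θ=250.6° here. β=41.8, B=65.5. 10·41.8/65.5 = 6.3817 → s = 27.3817
radial distance = base radius + s = 26 + 27.3817 = 53.3817

53.3817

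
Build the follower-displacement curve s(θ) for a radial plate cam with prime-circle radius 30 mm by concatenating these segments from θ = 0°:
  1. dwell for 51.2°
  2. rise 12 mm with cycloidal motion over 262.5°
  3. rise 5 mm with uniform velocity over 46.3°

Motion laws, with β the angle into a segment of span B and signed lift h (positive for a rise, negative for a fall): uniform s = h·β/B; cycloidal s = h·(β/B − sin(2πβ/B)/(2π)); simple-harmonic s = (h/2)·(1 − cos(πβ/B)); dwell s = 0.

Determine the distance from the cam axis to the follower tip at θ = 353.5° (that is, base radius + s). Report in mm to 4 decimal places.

seg 1 [0°–51.2°] dwell: s stays 0.0000
seg 2 [51.2°–313.7°] cycloidal, h=12: full span → s += 12 → s = 12.0000
seg 3 [313.7°–360°] uniform, h=5: θ=353.5° here. β=39.8, B=46.3. 5·39.8/46.3 = 4.2981 → s = 16.2981
radial distance = base radius + s = 30 + 16.2981 = 46.2981

46.2981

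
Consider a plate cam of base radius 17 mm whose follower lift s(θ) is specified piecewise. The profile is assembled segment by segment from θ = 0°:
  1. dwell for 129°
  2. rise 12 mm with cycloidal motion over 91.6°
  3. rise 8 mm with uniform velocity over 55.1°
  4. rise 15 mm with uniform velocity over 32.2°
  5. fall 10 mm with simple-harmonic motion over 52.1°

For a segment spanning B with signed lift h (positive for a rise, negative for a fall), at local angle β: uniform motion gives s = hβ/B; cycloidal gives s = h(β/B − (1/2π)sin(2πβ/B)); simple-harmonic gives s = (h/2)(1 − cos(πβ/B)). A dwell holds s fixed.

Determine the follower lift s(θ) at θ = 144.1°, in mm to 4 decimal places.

seg 1 [0°–129°] dwell: s stays 0.0000
seg 2 [129°–220.6°] cycloidal, h=12: θ=144.1° here. β=15.1, B=91.6. 12·(0.1648 − sin(2π·0.1648)/(2π)) = 0.3352 → s = 0.3352

0.3352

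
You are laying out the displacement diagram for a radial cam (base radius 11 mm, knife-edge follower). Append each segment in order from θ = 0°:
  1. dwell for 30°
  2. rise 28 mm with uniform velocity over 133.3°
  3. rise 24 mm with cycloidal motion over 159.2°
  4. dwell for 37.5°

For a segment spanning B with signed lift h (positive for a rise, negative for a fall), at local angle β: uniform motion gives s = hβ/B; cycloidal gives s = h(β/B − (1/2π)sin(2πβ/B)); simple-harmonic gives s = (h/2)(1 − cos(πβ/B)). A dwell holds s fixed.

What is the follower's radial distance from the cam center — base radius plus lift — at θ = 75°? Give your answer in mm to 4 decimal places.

seg 1 [0°–30°] dwell: s stays 0.0000
seg 2 [30°–163.3°] uniform, h=28: θ=75° here. β=45, B=133.3. 28·45/133.3 = 9.4524 → s = 9.4524
radial distance = base radius + s = 11 + 9.4524 = 20.4524

20.4524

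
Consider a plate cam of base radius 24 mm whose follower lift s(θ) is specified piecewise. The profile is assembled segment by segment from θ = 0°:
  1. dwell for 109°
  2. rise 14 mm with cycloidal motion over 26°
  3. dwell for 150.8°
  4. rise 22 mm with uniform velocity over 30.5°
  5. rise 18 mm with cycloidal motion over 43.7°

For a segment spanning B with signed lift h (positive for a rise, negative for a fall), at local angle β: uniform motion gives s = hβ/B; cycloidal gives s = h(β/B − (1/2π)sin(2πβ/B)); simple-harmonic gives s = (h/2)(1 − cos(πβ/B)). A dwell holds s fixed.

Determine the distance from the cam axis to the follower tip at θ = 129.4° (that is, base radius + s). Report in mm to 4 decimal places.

seg 1 [0°–109°] dwell: s stays 0.0000
seg 2 [109°–135°] cycloidal, h=14: θ=129.4° here. β=20.4, B=26. 14·(0.7846 − sin(2π·0.7846)/(2π)) = 13.1603 → s = 13.1603
radial distance = base radius + s = 24 + 13.1603 = 37.1603

37.1603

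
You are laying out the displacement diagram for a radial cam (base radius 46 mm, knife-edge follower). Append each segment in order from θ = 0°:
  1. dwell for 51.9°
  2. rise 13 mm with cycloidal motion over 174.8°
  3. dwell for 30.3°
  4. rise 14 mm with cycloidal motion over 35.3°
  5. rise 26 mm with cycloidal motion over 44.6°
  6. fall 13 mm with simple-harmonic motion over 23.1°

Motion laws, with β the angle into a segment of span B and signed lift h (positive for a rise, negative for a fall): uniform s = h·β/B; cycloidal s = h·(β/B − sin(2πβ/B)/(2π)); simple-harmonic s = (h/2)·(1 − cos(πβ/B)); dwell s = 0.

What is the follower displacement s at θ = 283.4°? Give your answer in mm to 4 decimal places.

seg 1 [0°–51.9°] dwell: s stays 0.0000
seg 2 [51.9°–226.7°] cycloidal, h=13: full span → s += 13 → s = 13.0000
seg 3 [226.7°–257°] dwell: s stays 13.0000
seg 4 [257°–292.3°] cycloidal, h=14: θ=283.4° here. β=26.4, B=35.3. 14·(0.7479 − sin(2π·0.7479)/(2π)) = 12.6982 → s = 25.6982

25.6982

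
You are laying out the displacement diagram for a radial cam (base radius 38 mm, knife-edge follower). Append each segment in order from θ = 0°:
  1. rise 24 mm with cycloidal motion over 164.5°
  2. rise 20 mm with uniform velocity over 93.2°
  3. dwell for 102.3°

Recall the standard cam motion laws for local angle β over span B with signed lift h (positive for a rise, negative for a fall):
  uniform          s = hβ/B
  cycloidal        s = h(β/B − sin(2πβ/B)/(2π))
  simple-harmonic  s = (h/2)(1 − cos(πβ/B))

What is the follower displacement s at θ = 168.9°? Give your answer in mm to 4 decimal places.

seg 1 [0°–164.5°] cycloidal, h=24: full span → s += 24 → s = 24.0000
seg 2 [164.5°–257.7°] uniform, h=20: θ=168.9° here. β=4.4, B=93.2. 20·4.4/93.2 = 0.9442 → s = 24.9442

24.9442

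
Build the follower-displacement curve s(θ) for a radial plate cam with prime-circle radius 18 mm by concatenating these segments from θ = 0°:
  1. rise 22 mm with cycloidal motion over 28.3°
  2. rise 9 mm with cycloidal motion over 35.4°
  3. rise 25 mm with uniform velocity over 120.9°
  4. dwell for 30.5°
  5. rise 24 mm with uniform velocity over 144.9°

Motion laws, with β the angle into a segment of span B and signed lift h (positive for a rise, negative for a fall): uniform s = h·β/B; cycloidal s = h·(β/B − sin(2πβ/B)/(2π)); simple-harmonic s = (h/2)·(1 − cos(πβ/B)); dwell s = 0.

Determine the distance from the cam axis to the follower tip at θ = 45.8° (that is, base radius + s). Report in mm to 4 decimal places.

seg 1 [0°–28.3°] cycloidal, h=22: full span → s += 22 → s = 22.0000
seg 2 [28.3°–63.7°] cycloidal, h=9: θ=45.8° here. β=17.5, B=35.4. 9·(0.4944 − sin(2π·0.4944)/(2π)) = 4.3983 → s = 26.3983
radial distance = base radius + s = 18 + 26.3983 = 44.3983

44.3983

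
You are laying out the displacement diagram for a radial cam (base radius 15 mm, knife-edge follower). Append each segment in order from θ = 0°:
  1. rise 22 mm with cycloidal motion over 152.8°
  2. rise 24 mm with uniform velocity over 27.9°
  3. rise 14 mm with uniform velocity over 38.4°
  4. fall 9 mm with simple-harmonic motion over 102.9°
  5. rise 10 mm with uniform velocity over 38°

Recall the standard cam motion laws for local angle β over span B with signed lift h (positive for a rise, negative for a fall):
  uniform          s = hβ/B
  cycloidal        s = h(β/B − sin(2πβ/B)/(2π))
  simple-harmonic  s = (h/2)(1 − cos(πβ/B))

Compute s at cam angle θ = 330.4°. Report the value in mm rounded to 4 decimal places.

seg 1 [0°–152.8°] cycloidal, h=22: full span → s += 22 → s = 22.0000
seg 2 [152.8°–180.7°] uniform, h=24: full span → s += 24 → s = 46.0000
seg 3 [180.7°–219.1°] uniform, h=14: full span → s += 14 → s = 60.0000
seg 4 [219.1°–322°] simple-harmonic, h=-9: full span → s += -9 → s = 51.0000
seg 5 [322°–360°] uniform, h=10: θ=330.4° here. β=8.4, B=38. 10·8.4/38 = 2.2105 → s = 53.2105

53.2105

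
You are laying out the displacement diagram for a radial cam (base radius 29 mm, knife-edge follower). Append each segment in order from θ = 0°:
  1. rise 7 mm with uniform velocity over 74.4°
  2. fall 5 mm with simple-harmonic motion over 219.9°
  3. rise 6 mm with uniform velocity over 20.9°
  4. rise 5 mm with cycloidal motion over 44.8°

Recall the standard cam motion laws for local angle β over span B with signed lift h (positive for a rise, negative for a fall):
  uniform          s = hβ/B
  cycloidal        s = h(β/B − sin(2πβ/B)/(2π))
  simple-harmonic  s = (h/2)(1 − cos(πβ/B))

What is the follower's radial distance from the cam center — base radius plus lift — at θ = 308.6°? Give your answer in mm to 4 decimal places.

seg 1 [0°–74.4°] uniform, h=7: full span → s += 7 → s = 7.0000
seg 2 [74.4°–294.3°] simple-harmonic, h=-5: full span → s += -5 → s = 2.0000
seg 3 [294.3°–315.2°] uniform, h=6: θ=308.6° here. β=14.3, B=20.9. 6·14.3/20.9 = 4.1053 → s = 6.1053
radial distance = base radius + s = 29 + 6.1053 = 35.1053

35.1053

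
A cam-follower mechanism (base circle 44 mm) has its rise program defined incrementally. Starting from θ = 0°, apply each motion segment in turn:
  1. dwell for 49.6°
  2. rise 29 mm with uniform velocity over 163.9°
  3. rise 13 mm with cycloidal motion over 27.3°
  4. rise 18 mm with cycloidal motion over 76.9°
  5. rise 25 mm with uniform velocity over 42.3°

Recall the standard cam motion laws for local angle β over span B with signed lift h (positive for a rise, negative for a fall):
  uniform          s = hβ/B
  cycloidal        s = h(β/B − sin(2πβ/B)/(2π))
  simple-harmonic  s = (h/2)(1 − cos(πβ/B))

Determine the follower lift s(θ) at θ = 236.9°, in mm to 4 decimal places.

seg 1 [0°–49.6°] dwell: s stays 0.0000
seg 2 [49.6°–213.5°] uniform, h=29: full span → s += 29 → s = 29.0000
seg 3 [213.5°–240.8°] cycloidal, h=13: θ=236.9° here. β=23.4, B=27.3. 13·(0.8571 − sin(2π·0.8571)/(2π)) = 12.7605 → s = 41.7605

41.7605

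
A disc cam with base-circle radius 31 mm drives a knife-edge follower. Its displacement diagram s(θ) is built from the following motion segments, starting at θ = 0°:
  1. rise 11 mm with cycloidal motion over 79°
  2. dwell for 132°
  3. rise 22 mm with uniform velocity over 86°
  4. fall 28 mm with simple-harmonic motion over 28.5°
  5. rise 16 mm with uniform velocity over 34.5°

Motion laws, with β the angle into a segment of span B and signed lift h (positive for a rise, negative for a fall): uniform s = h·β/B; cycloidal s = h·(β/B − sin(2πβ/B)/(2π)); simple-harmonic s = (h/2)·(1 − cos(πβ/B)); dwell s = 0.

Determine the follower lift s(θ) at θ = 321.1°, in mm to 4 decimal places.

seg 1 [0°–79°] cycloidal, h=11: full span → s += 11 → s = 11.0000
seg 2 [79°–211°] dwell: s stays 11.0000
seg 3 [211°–297°] uniform, h=22: full span → s += 22 → s = 33.0000
seg 4 [297°–325.5°] simple-harmonic, h=-28: θ=321.1° here. β=24.1, B=28.5. -28/2·(1 − cos(π·0.8456)) = -26.3853 → s = 6.6147

6.6147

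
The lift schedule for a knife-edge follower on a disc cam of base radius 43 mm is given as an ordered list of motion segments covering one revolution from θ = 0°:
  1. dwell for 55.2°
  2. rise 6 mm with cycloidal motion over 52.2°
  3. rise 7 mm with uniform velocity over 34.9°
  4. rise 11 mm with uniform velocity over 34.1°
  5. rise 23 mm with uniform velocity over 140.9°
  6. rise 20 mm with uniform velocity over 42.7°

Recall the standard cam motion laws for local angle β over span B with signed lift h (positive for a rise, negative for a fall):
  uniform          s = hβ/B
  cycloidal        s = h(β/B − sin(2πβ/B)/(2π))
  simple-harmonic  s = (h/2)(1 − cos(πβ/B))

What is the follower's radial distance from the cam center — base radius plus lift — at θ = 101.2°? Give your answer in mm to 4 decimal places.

seg 1 [0°–55.2°] dwell: s stays 0.0000
seg 2 [55.2°–107.4°] cycloidal, h=6: θ=101.2° here. β=46, B=52.2. 6·(0.8812 − sin(2π·0.8812)/(2π)) = 5.9357 → s = 5.9357
radial distance = base radius + s = 43 + 5.9357 = 48.9357

48.9357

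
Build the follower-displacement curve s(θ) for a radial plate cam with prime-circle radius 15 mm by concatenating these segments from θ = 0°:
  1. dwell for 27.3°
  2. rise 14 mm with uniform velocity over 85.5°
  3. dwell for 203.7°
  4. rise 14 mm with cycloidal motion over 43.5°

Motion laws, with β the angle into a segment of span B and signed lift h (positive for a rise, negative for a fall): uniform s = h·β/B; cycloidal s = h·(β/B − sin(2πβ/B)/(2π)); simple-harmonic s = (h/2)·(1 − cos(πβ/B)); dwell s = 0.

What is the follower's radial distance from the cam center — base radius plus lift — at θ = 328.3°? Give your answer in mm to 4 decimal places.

seg 1 [0°–27.3°] dwell: s stays 0.0000
seg 2 [27.3°–112.8°] uniform, h=14: full span → s += 14 → s = 14.0000
seg 3 [112.8°–316.5°] dwell: s stays 14.0000
seg 4 [316.5°–360°] cycloidal, h=14: θ=328.3° here. β=11.8, B=43.5. 14·(0.2713 − sin(2π·0.2713)/(2π)) = 1.5894 → s = 15.5894
radial distance = base radius + s = 15 + 15.5894 = 30.5894

30.5894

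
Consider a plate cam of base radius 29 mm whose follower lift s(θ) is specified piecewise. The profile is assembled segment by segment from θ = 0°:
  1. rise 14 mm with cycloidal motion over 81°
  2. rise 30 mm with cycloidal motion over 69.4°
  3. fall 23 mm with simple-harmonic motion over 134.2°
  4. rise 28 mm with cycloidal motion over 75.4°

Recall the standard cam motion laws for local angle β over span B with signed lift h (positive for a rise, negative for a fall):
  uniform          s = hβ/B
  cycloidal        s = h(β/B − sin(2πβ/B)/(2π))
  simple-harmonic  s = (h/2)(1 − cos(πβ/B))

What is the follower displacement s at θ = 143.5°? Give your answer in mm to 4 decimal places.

seg 1 [0°–81°] cycloidal, h=14: full span → s += 14 → s = 14.0000
seg 2 [81°–150.4°] cycloidal, h=30: θ=143.5° here. β=62.5, B=69.4. 30·(0.9006 − sin(2π·0.9006)/(2π)) = 29.8098 → s = 43.8098

43.8098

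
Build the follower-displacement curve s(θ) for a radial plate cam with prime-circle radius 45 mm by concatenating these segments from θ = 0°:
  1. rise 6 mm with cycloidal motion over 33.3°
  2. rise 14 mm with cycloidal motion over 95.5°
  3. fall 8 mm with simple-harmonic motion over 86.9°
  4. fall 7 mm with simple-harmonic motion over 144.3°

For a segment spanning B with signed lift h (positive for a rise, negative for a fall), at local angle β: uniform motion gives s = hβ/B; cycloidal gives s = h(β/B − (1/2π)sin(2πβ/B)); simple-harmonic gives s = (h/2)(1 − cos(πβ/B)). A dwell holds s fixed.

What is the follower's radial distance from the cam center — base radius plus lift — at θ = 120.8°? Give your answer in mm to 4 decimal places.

seg 1 [0°–33.3°] cycloidal, h=6: full span → s += 6 → s = 6.0000
seg 2 [33.3°–128.8°] cycloidal, h=14: θ=120.8° here. β=87.5, B=95.5. 14·(0.9162 − sin(2π·0.9162)/(2π)) = 13.9466 → s = 19.9466
radial distance = base radius + s = 45 + 19.9466 = 64.9466

64.9466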